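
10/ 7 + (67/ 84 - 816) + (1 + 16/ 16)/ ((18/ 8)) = -204847/ 252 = -812.88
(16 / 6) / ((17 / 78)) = 208 / 17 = 12.24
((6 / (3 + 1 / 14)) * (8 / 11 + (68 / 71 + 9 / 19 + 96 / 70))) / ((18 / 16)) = 58669664 / 9571155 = 6.13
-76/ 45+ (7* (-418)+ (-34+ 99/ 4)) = -528649/ 180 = -2936.94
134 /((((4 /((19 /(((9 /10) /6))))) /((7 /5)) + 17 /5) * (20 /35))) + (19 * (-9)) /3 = 52421 /4552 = 11.52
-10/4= -5/2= -2.50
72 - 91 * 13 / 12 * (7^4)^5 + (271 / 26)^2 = -3988157106020668539397 / 507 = -7866187585839582917.94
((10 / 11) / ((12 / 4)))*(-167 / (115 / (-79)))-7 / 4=100231 / 3036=33.01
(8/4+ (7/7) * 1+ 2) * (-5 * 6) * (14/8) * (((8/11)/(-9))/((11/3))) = 700/121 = 5.79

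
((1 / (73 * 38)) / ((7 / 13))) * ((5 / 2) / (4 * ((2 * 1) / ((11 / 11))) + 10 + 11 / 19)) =65 / 721532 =0.00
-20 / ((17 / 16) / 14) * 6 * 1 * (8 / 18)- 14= -36554 / 51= -716.75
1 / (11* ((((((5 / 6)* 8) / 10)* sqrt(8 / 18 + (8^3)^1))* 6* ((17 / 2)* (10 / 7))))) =21* sqrt(1153) / 8624440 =0.00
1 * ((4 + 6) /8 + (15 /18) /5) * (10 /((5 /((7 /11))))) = 119 /66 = 1.80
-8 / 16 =-1 / 2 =-0.50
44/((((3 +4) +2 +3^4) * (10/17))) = 187/225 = 0.83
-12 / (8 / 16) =-24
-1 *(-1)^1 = 1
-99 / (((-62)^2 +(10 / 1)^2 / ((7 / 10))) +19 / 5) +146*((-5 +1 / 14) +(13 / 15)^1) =-8697661862 / 14665665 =-593.06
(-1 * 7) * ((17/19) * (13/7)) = -221/19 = -11.63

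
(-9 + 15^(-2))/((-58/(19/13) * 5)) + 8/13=21556/32625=0.66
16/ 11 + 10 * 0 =16/ 11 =1.45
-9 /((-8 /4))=9 /2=4.50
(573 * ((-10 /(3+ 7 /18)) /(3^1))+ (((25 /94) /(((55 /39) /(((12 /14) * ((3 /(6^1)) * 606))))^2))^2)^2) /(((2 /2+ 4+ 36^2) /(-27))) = -65741786828968364091619947228885182947692 /478546742931116806335802721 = -137377984073817.84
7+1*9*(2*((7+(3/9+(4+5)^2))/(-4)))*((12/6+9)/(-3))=2929/2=1464.50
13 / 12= 1.08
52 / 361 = 0.14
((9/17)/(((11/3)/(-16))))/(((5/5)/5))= -2160/187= -11.55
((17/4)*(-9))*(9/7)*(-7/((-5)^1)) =-1377/20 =-68.85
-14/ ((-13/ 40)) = 560/ 13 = 43.08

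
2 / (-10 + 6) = -1 / 2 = -0.50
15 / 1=15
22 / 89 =0.25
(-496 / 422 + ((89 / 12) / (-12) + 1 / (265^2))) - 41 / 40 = -6013659401 / 2133716400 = -2.82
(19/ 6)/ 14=19/ 84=0.23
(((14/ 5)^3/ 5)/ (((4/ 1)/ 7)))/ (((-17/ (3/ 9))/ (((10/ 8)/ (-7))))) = 343/ 12750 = 0.03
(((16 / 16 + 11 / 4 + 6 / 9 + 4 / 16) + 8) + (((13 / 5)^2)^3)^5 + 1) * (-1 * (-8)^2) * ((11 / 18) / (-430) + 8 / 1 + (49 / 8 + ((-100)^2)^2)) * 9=-162040279600671928207932.40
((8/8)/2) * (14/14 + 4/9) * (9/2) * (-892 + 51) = -10933/4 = -2733.25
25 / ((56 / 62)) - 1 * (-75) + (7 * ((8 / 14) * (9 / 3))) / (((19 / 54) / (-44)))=-743711 / 532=-1397.95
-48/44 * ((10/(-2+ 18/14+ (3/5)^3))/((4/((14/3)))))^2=-937890625/1568292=-598.03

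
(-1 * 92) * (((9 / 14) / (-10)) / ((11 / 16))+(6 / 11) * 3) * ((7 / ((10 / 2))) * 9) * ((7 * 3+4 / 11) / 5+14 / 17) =-9114.55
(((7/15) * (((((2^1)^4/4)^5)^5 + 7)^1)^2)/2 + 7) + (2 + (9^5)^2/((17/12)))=295785140053257204958054400000.00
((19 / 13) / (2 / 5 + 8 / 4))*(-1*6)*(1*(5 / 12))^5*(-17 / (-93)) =-5046875 / 601675776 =-0.01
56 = 56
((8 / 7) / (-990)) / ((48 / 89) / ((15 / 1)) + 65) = -356 / 20056113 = -0.00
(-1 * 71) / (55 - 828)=71 / 773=0.09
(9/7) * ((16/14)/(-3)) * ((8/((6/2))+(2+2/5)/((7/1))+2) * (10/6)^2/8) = -2630/3087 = -0.85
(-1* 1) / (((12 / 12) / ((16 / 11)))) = -16 / 11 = -1.45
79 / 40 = 1.98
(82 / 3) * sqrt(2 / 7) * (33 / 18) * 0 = 0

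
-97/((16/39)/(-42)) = 79443/8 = 9930.38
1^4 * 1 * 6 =6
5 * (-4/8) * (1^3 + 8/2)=-12.50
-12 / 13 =-0.92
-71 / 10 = -7.10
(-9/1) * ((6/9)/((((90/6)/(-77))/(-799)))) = -123046/5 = -24609.20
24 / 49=0.49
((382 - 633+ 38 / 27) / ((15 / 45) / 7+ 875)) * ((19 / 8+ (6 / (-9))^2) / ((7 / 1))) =-1368017 / 11907648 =-0.11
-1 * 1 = -1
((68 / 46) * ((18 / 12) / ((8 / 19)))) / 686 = 969 / 126224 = 0.01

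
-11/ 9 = -1.22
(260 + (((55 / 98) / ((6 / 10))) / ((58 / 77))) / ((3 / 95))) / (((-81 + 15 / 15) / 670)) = -146559485 / 58464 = -2506.83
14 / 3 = 4.67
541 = 541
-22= -22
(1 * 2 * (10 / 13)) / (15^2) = 4 / 585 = 0.01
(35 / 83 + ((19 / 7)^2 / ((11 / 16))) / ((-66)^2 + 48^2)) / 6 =31530077 / 446922630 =0.07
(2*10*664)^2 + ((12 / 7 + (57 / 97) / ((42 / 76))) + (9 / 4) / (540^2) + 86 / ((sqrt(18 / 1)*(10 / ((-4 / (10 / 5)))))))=15519257270986279 / 87998400- 43*sqrt(2) / 15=176358398.72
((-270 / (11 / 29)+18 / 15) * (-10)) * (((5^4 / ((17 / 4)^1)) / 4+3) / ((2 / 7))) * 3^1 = 554836464 / 187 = 2967039.91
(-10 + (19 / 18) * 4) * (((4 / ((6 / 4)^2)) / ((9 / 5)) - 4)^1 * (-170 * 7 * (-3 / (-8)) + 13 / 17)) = -96089396 / 12393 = -7753.52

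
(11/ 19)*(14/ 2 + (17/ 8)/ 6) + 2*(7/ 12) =1649/ 304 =5.42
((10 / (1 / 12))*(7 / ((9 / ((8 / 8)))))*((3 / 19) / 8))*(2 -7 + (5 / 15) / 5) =-518 / 57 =-9.09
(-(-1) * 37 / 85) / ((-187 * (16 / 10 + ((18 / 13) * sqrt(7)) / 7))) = -0.00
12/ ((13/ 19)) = 228/ 13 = 17.54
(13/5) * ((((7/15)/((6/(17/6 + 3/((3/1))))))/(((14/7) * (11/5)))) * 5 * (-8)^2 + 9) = 118469/1485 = 79.78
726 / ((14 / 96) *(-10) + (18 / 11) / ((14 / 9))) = -1341648 / 751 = -1786.48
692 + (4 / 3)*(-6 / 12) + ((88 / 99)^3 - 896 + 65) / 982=494305037 / 715878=690.49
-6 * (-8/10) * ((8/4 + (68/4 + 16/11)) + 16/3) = 6808/55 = 123.78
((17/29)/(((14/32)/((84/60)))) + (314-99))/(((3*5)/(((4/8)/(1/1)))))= 31447/4350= 7.23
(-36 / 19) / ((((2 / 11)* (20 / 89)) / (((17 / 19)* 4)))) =-299574 / 1805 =-165.97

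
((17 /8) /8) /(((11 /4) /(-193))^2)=633233 /484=1308.33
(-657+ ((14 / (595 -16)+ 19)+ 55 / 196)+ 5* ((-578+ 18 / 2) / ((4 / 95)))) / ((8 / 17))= -32896445969 / 226968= -144938.70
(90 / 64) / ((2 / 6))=135 / 32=4.22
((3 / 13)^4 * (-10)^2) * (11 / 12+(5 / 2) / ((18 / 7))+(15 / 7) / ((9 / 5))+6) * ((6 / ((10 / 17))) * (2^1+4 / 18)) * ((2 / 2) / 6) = 149600 / 15379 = 9.73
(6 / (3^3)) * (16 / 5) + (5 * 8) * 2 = 3632 / 45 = 80.71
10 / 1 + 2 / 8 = 41 / 4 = 10.25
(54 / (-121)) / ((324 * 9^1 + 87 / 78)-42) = -1404 / 9045113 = -0.00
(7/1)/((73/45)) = 315/73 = 4.32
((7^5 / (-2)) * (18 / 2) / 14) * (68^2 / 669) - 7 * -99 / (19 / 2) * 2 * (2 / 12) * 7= -157485510 / 4237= -37169.11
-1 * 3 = -3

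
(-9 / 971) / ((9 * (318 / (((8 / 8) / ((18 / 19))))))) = -19 / 5558004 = -0.00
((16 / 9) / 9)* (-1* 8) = -1.58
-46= -46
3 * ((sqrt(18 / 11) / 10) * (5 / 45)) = sqrt(22) / 110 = 0.04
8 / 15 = 0.53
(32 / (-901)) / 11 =-32 / 9911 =-0.00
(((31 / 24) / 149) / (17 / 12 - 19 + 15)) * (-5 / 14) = 5 / 4172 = 0.00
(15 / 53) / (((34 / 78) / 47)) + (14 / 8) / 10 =1106107 / 36040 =30.69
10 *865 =8650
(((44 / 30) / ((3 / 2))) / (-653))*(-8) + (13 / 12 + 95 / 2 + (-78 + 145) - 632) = -60698207 / 117540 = -516.40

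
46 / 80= 23 / 40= 0.58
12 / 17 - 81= -1365 / 17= -80.29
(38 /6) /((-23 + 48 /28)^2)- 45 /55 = -589186 /732633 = -0.80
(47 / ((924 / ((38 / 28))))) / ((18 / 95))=84835 / 232848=0.36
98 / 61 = 1.61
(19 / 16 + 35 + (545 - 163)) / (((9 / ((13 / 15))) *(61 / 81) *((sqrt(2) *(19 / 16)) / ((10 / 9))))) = 86983 *sqrt(2) / 3477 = 35.38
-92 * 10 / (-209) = 4.40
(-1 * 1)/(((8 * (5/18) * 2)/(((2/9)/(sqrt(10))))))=-sqrt(10)/200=-0.02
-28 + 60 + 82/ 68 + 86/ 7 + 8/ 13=46.11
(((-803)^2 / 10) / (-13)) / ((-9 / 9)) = 644809 / 130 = 4960.07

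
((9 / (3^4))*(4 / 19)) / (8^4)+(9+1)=1751041 / 175104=10.00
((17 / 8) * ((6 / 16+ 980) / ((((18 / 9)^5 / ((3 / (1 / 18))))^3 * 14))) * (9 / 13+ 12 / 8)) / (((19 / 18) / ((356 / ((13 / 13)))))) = 6306322837419 / 11927552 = 528718.96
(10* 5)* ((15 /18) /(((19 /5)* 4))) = 625 /228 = 2.74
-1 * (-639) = 639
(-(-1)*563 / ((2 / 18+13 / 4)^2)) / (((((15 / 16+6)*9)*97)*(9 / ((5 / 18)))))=360320 / 1418756823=0.00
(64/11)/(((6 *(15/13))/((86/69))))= 35776/34155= 1.05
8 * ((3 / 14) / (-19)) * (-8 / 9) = 32 / 399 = 0.08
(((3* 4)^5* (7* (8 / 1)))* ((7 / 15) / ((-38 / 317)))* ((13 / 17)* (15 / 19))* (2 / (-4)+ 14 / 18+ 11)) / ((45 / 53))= -435006435.00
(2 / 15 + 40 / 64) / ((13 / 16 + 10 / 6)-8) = -182 / 1325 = -0.14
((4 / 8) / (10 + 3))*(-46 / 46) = -1 / 26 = -0.04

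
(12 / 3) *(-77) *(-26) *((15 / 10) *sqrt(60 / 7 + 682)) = 1716 *sqrt(33838) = 315660.05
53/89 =0.60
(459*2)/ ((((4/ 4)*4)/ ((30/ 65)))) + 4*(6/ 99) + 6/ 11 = 45779/ 429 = 106.71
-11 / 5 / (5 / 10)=-22 / 5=-4.40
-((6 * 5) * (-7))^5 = 408410100000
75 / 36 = 2.08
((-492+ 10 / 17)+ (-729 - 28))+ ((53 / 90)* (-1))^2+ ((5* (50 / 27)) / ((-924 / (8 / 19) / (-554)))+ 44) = -80698043287 / 67151700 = -1201.73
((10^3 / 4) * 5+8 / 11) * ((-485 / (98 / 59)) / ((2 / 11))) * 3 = -590527755 / 98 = -6025793.42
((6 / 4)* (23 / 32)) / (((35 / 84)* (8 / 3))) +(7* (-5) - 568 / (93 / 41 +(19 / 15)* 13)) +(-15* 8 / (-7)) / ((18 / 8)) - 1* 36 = -1025678777 / 11061120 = -92.73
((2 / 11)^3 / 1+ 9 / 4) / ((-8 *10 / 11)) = -12011 / 38720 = -0.31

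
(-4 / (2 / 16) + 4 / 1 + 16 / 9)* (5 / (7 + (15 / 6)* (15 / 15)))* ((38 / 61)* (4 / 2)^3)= -37760 / 549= -68.78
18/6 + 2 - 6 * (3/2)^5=-649/16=-40.56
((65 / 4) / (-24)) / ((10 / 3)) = -13 / 64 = -0.20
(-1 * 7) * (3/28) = -0.75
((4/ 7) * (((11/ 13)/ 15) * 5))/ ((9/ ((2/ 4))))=22/ 2457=0.01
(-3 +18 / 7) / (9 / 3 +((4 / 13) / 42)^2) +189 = 42226758 / 223591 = 188.86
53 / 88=0.60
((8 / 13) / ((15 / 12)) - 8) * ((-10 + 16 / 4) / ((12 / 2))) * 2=976 / 65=15.02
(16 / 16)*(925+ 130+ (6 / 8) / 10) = 42203 / 40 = 1055.08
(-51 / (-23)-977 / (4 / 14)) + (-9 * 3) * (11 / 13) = -2057197 / 598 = -3440.13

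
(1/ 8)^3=1/ 512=0.00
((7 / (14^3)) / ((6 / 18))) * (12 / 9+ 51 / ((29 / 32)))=179 / 406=0.44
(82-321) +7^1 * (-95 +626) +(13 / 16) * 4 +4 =13941 / 4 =3485.25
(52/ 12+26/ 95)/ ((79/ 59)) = 77467/ 22515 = 3.44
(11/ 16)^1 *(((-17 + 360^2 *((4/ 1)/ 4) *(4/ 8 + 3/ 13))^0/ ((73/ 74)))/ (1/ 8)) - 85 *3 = -18208/ 73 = -249.42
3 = 3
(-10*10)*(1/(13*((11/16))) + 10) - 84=-156612/143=-1095.19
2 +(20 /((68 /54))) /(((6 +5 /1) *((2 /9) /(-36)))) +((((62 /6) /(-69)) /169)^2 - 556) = -787.90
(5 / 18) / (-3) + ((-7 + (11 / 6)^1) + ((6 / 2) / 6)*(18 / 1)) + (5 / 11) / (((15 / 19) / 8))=2479 / 297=8.35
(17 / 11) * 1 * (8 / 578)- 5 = -931 / 187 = -4.98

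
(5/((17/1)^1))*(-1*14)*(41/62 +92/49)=-38565/3689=-10.45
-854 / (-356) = 2.40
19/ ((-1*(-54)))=19/ 54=0.35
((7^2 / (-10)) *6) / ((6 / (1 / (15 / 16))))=-392 / 75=-5.23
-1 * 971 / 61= -15.92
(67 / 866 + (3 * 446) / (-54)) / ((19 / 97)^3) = -175703242595 / 53459046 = -3286.69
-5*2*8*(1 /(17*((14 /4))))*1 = -160 /119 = -1.34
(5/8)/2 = 5/16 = 0.31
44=44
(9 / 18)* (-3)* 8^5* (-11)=540672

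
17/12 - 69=-811/12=-67.58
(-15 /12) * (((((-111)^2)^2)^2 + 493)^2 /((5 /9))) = -1194951224712386287237080584876121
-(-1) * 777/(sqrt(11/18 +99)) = 2331 * sqrt(3586)/1793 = 77.85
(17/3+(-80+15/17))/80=-1873/2040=-0.92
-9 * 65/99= -65/11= -5.91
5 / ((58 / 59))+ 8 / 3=1349 / 174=7.75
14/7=2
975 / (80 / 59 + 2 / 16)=658.37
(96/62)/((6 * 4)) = 2/31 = 0.06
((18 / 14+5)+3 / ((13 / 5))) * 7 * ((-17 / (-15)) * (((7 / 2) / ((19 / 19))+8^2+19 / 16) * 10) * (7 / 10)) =88538737 / 3120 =28377.80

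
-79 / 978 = -0.08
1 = 1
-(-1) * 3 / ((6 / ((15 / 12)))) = 5 / 8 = 0.62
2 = 2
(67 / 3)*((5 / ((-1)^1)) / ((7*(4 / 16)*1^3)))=-1340 / 21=-63.81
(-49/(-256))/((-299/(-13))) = 49/5888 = 0.01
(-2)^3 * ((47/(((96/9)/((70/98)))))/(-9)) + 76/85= 26359/7140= 3.69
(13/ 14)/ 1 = 13/ 14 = 0.93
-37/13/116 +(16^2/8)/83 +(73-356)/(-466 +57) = 53902077/51192076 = 1.05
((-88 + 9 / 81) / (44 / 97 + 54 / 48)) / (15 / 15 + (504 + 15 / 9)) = -10961 / 99750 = -0.11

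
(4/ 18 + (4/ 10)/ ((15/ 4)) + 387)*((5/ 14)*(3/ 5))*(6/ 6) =87149/ 1050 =83.00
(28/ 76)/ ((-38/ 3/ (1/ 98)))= -3/ 10108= -0.00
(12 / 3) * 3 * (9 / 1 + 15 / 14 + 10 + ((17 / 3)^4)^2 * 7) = 1367252145718 / 15309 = 89310349.84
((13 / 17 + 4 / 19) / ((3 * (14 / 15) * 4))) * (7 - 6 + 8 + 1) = 1125 / 1292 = 0.87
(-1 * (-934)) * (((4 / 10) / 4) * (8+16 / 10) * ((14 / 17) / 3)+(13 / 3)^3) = 874923566 / 11475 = 76246.06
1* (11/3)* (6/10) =11/5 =2.20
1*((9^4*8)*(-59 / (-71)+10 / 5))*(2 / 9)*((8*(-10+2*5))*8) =0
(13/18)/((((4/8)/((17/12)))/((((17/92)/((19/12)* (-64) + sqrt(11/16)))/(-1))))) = 3757* sqrt(11)/408081732 + 1142128/306061299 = 0.00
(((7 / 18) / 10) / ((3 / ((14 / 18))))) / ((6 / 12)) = 49 / 2430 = 0.02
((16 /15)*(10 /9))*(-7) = -224 /27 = -8.30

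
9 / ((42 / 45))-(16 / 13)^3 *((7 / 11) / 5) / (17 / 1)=276914917 / 28758730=9.63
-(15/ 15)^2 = -1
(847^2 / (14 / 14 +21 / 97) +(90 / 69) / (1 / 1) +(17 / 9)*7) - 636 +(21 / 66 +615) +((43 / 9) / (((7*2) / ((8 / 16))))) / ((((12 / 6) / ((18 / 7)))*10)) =155282725276909 / 263312280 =589728.38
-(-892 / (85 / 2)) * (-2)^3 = -14272 / 85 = -167.91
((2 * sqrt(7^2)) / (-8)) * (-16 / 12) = 2.33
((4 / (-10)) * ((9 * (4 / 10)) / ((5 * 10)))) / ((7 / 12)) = -216 / 4375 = -0.05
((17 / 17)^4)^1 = 1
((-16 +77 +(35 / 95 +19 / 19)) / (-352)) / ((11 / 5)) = -5925 / 73568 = -0.08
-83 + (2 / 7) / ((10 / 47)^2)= -26841 / 350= -76.69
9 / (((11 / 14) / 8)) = 1008 / 11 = 91.64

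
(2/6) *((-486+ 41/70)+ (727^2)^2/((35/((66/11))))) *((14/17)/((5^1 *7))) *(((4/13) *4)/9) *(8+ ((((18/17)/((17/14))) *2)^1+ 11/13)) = 2133929472472638896/3923153325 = 543932213.63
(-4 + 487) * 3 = 1449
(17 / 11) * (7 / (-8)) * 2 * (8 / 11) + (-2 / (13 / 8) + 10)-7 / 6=53189 / 9438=5.64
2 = 2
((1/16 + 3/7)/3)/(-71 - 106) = -55/59472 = -0.00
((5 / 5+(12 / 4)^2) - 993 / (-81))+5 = 736 / 27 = 27.26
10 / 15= 2 / 3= 0.67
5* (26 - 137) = -555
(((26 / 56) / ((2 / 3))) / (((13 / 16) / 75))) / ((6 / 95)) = 7125 / 7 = 1017.86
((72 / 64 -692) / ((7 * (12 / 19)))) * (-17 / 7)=379.51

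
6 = 6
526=526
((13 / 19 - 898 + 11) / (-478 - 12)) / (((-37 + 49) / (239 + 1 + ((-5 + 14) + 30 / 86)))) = 1504654 / 40033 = 37.59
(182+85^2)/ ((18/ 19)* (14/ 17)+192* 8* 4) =797487/ 661588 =1.21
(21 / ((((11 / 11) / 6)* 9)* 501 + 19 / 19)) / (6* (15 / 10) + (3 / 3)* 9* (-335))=-1 / 107715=-0.00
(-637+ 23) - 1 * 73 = -687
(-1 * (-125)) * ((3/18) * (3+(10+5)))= 375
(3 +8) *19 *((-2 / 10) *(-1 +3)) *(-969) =405042 / 5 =81008.40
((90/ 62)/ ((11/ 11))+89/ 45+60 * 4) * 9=2190.86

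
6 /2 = 3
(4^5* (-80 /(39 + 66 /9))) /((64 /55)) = -1519.42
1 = 1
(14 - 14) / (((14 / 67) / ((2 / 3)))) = 0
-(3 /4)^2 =-9 /16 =-0.56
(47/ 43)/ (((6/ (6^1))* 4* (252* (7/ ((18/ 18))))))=47/ 303408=0.00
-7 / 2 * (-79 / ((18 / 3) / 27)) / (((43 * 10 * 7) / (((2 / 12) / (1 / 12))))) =711 / 860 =0.83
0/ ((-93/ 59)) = 0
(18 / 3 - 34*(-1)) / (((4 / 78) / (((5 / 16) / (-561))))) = -325 / 748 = -0.43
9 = 9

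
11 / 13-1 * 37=-470 / 13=-36.15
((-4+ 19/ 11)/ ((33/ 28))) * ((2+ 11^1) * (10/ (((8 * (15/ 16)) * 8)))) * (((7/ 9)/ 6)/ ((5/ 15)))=-15925/ 9801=-1.62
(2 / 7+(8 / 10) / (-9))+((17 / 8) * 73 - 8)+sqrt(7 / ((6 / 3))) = 149.19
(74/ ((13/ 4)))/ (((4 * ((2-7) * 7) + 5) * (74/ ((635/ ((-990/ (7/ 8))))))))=889/ 694980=0.00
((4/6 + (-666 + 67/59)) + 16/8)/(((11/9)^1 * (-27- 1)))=351627/18172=19.35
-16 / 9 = -1.78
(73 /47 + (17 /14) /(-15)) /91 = 14531 /898170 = 0.02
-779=-779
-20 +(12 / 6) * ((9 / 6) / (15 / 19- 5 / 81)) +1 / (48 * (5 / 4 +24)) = -5387969 / 339360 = -15.88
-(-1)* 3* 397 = 1191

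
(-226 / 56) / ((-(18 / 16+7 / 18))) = 2034 / 763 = 2.67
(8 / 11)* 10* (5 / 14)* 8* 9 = 14400 / 77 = 187.01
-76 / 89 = -0.85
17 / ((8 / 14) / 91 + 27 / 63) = 10829 / 277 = 39.09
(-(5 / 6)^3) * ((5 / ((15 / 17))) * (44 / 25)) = -935 / 162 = -5.77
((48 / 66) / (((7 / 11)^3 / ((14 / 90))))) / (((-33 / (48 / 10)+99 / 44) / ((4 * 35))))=-30976 / 2331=-13.29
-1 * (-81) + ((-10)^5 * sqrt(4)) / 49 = -196031 / 49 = -4000.63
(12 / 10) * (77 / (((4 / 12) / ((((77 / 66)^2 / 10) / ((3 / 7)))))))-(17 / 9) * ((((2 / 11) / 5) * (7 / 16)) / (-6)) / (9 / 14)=47068567 / 534600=88.04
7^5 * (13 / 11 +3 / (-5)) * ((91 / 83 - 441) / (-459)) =19637029888 / 2095335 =9371.79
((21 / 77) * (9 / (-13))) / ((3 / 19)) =-171 / 143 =-1.20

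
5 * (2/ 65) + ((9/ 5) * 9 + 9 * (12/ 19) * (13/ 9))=30337/ 1235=24.56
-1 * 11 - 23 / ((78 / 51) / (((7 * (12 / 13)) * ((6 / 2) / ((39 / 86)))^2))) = -121771283 / 28561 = -4263.55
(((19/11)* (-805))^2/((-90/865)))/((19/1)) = -2130058175/2178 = -977988.14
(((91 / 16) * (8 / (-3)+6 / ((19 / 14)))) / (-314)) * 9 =-6825 / 23864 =-0.29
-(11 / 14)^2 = -121 / 196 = -0.62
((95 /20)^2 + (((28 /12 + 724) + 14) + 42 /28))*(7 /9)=256837 /432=594.53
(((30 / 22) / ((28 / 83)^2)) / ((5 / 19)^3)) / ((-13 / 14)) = -141754953 / 200200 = -708.07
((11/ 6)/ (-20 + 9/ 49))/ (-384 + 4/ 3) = 77/ 318488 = 0.00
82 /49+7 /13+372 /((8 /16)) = 475337 /637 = 746.21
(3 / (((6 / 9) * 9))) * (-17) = -17 / 2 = -8.50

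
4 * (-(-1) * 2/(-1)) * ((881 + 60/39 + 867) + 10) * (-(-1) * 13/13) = -182992/13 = -14076.31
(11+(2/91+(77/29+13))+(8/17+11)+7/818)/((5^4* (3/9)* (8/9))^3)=27561263195871/4587241750000000000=0.00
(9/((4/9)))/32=0.63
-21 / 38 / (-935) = 21 / 35530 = 0.00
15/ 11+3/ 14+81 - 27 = 8559/ 154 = 55.58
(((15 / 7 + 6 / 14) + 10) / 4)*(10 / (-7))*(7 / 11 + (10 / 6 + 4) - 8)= 7.62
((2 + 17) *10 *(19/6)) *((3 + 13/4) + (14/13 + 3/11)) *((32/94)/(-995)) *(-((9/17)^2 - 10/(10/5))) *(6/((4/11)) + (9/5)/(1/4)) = -30745079064/175696105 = -174.99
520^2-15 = 270385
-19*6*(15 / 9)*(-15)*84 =239400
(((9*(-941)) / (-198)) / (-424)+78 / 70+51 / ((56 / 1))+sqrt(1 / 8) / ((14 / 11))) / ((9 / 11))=2.69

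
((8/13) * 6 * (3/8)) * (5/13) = 90/169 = 0.53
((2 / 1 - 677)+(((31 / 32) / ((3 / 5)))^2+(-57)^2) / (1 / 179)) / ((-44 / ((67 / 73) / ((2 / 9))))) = -358975146737 / 6578176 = -54570.62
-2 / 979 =-0.00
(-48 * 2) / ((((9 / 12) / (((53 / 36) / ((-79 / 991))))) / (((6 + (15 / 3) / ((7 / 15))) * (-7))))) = -21849568 / 79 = -276576.81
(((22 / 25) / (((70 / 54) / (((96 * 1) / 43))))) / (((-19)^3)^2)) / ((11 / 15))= 15552 / 354020254525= 0.00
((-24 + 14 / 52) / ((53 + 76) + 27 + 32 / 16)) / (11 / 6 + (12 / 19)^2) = -668211 / 9931090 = -0.07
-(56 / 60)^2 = -0.87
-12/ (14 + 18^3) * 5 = -30/ 2923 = -0.01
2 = 2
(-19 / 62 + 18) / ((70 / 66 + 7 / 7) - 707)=-36201 / 1442306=-0.03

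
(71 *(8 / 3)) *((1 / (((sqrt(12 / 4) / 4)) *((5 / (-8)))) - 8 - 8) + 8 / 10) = -43168 / 15 - 18176 *sqrt(3) / 45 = -3577.46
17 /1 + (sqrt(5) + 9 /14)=sqrt(5) + 247 /14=19.88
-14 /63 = -2 /9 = -0.22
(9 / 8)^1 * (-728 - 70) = -3591 / 4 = -897.75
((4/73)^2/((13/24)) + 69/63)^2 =2564594059225/2116492503489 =1.21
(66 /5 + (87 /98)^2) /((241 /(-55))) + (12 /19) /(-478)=-3.19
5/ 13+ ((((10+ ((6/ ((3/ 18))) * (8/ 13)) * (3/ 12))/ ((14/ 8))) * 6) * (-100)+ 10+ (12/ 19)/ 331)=-3042963003/ 572299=-5317.09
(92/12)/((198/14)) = 161/297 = 0.54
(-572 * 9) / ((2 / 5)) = -12870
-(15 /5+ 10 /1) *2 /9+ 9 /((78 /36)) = 148 /117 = 1.26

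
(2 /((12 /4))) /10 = 1 /15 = 0.07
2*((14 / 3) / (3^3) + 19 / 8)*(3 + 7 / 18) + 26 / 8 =119665 / 5832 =20.52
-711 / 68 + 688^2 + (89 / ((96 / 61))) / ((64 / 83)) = 49446402335 / 104448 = 473406.89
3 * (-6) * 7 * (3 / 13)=-378 / 13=-29.08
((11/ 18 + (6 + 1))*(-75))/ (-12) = 3425/ 72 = 47.57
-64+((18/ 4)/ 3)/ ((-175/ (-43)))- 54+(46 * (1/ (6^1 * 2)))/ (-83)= -5127802/ 43575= -117.68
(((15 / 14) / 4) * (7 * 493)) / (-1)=-7395 / 8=-924.38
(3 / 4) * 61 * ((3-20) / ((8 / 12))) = -9333 / 8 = -1166.62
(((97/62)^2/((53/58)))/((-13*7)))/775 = -272861/7184099650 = -0.00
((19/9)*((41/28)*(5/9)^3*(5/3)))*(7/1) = 486875/78732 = 6.18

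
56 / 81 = 0.69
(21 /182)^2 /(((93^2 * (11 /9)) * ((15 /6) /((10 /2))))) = 9 /3572998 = 0.00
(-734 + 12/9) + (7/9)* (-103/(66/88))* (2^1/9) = -183806/243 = -756.40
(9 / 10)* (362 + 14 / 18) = 653 / 2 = 326.50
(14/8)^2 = 49/16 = 3.06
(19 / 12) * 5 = 95 / 12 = 7.92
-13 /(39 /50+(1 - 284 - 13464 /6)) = 650 /126311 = 0.01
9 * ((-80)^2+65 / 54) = 345665 / 6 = 57610.83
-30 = -30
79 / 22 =3.59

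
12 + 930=942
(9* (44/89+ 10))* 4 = 33624/89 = 377.80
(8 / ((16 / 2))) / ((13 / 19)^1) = 19 / 13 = 1.46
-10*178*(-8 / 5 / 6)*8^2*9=273408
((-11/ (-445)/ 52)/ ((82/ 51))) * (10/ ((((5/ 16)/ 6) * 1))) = 13464/ 237185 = 0.06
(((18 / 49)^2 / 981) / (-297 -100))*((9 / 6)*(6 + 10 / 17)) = -864 / 252324863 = -0.00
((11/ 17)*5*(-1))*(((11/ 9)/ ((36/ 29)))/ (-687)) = 17545/ 3783996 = 0.00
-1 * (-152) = 152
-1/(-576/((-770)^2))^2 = -21970650625/20736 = -1059541.41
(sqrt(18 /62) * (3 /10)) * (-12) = -54 * sqrt(31) /155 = -1.94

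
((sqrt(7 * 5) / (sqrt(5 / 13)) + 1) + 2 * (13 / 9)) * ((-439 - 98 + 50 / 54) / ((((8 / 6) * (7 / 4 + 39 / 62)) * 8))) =-224347 * sqrt(91) / 10620 - 1570429 / 19116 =-283.67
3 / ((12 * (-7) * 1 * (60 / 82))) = -41 / 840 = -0.05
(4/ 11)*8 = 32/ 11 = 2.91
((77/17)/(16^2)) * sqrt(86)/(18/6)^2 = 77 * sqrt(86)/39168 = 0.02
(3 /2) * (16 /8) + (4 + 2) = 9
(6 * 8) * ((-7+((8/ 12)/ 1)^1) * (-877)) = 266608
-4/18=-2/9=-0.22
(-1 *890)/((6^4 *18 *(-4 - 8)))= 445/139968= 0.00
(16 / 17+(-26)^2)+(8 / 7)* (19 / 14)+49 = 606001 / 833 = 727.49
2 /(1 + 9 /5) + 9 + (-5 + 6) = 75 /7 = 10.71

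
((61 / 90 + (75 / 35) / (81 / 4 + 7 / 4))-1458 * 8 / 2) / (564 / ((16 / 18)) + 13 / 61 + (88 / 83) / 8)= -204597794444 / 22274568855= -9.19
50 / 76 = 25 / 38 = 0.66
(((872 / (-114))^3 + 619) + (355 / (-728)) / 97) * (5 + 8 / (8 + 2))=65023122410969 / 65387944440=994.42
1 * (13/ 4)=13/ 4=3.25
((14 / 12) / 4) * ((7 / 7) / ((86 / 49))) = 343 / 2064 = 0.17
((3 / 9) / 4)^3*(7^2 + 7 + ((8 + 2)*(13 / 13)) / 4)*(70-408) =-2197 / 192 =-11.44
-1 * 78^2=-6084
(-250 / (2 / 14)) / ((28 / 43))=-5375 / 2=-2687.50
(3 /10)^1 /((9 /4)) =2 /15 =0.13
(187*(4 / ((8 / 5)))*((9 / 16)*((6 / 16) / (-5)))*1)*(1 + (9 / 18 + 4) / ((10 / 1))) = -146421 / 5120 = -28.60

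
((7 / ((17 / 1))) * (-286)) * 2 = -4004 / 17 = -235.53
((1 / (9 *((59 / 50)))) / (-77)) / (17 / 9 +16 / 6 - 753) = 0.00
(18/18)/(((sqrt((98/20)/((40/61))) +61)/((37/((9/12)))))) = 59200/73053-20720 * sqrt(61)/4456233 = 0.77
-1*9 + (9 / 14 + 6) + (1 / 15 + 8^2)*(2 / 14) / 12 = -287 / 180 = -1.59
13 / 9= 1.44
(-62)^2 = 3844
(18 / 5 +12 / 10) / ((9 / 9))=24 / 5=4.80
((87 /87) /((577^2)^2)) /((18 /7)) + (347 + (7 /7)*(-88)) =516744094169149 /1995150942738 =259.00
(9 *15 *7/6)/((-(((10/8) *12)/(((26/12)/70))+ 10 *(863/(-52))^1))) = -819/1657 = -0.49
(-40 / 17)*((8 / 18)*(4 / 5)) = -128 / 153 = -0.84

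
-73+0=-73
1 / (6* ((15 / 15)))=1 / 6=0.17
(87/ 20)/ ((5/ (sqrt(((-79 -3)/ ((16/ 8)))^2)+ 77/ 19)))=18618/ 475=39.20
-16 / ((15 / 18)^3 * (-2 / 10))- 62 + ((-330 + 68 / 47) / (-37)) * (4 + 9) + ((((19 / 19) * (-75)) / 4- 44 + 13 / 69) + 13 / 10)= 1564874789 / 11999100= 130.42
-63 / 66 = -21 / 22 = -0.95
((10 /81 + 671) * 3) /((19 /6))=108722 /171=635.80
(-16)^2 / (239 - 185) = 128 / 27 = 4.74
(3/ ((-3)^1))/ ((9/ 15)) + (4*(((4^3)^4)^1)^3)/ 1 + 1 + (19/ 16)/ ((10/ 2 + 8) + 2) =1511157274518286468382673/ 80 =18889465931478580854783.41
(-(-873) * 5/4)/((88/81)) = 353565/352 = 1004.45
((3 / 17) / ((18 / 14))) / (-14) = -1 / 102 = -0.01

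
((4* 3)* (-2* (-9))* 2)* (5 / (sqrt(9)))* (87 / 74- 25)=-634680 / 37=-17153.51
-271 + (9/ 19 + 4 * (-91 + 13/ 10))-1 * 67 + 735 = 3674/ 95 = 38.67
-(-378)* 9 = 3402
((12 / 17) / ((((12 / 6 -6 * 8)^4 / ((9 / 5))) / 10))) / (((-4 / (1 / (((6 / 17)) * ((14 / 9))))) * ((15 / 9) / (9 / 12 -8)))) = 7047 / 1253687680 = 0.00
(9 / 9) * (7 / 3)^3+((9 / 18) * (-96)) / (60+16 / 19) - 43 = -242558 / 7803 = -31.09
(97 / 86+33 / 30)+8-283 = -58646 / 215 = -272.77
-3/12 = -1/4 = -0.25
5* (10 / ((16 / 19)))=475 / 8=59.38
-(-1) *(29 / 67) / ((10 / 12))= 174 / 335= 0.52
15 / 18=0.83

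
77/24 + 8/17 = 1501/408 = 3.68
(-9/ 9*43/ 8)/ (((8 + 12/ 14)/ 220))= -16555/ 124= -133.51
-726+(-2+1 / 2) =-1455 / 2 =-727.50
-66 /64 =-33 /32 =-1.03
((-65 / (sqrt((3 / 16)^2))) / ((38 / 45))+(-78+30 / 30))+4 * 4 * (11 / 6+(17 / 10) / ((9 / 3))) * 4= -31723 / 95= -333.93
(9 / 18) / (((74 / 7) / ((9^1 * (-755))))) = -47565 / 148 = -321.39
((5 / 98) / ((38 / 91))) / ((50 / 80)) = 26 / 133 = 0.20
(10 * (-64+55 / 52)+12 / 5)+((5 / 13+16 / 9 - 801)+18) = -1647197 / 1170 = -1407.86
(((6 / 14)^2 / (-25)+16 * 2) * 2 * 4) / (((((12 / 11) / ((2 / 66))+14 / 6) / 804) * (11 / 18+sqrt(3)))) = -149733448128 / 119884625+245018369664 * sqrt(3) / 119884625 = 2290.96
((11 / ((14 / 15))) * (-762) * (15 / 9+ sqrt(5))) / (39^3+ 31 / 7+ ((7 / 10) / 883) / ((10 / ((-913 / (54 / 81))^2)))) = -22203918000 * sqrt(5) / 147038848729 - 37006530000 / 147038848729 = -0.59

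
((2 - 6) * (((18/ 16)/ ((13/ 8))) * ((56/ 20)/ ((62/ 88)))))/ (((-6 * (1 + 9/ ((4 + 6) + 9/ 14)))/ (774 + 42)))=40852224/ 50375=810.96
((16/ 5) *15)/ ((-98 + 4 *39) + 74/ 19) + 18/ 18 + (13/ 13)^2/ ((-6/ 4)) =163/ 147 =1.11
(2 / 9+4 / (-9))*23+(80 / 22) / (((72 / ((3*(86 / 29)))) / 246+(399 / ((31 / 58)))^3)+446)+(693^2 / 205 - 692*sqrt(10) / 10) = 51829684080310891409227 / 22172491938045981015 - 346*sqrt(10) / 5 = 2118.74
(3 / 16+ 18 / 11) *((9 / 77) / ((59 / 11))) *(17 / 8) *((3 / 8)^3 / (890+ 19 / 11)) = 78003 / 15617294336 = 0.00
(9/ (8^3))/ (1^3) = 0.02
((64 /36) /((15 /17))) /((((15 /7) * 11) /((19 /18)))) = 18088 /200475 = 0.09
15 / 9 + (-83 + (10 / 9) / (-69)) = -50518 / 621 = -81.35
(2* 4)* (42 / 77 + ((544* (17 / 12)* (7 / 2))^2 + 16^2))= 5762484016 / 99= 58206909.25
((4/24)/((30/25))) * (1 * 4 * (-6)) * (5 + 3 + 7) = -50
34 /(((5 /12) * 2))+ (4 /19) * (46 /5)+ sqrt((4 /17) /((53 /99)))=6 * sqrt(9911) /901+ 812 /19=43.40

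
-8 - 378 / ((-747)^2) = -165350 / 20667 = -8.00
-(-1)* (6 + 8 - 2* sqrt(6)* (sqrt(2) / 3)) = 14 - 4* sqrt(3) / 3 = 11.69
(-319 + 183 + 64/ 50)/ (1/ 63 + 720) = -212184/ 1134025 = -0.19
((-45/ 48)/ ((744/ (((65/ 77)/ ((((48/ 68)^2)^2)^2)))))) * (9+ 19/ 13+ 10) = -3313484784475/ 9383920533504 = -0.35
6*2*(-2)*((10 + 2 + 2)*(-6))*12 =24192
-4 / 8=-1 / 2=-0.50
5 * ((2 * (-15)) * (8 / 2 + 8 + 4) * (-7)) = 16800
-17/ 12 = -1.42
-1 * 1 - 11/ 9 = -20/ 9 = -2.22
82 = 82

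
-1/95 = -0.01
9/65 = 0.14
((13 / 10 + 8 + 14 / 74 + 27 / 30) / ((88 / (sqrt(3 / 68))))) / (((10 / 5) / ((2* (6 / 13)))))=2883* sqrt(51) / 1798940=0.01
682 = 682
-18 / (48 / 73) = -219 / 8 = -27.38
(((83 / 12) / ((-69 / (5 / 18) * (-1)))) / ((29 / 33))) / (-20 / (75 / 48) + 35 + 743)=22825 / 551219472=0.00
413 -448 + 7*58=371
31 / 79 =0.39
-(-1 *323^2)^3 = 1135573198803289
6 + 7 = 13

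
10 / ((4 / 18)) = 45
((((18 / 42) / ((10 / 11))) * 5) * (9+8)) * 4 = 1122 / 7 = 160.29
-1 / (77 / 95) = -1.23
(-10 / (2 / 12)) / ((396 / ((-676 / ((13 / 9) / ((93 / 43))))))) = 153.36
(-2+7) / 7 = 5 / 7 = 0.71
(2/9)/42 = 1/189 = 0.01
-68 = -68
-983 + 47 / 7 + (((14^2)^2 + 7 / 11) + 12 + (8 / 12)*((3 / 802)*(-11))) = 37452.32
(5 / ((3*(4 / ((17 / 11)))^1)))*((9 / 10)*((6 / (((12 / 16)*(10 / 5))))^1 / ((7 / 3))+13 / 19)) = 1479 / 1064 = 1.39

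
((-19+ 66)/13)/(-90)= -47/1170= -0.04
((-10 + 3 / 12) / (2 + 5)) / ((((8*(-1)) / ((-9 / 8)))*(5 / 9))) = -3159 / 8960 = -0.35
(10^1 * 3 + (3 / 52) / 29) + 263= 441847 / 1508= 293.00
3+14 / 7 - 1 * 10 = -5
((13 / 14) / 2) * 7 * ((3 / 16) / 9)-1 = -179 / 192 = -0.93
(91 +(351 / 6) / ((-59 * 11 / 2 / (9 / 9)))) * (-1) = -58942 / 649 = -90.82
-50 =-50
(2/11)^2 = 4/121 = 0.03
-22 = -22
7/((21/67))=67/3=22.33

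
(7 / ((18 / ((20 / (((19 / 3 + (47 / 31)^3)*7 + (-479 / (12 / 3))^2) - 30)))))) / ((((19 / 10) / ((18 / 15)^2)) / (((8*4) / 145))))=5125005312 / 56646136935895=0.00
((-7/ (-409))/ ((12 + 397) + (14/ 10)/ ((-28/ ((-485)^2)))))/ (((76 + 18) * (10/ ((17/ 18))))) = -17/ 11222964090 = -0.00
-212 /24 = -8.83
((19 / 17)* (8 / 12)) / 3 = 38 / 153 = 0.25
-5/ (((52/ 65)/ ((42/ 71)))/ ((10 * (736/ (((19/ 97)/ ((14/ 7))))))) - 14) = 374808000/ 1049461051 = 0.36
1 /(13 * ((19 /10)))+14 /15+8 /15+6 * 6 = 138964 /3705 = 37.51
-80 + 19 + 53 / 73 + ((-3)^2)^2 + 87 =7864 / 73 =107.73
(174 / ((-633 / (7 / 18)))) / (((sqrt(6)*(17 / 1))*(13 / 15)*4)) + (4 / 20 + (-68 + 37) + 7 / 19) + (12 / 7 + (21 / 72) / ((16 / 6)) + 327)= 12699567 / 42560 - 1015*sqrt(6) / 3357432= 298.39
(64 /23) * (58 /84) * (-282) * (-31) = 2704192 /161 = 16796.22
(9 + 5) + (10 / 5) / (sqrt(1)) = 16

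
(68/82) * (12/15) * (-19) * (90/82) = -23256/1681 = -13.83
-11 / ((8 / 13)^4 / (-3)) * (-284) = -66918423 / 1024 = -65350.02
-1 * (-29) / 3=29 / 3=9.67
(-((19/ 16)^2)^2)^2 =16983563041/ 4294967296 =3.95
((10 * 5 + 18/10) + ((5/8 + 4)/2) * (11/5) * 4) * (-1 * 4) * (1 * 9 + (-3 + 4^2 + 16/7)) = -7008.86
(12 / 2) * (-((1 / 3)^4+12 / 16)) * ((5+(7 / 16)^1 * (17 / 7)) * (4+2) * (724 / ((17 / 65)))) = -281877635 / 612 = -460584.37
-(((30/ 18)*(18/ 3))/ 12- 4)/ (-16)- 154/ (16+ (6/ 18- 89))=20105/ 10464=1.92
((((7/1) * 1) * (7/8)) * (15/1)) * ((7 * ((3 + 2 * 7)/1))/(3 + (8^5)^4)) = 87465/9223372036854775832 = 0.00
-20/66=-0.30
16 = 16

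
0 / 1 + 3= 3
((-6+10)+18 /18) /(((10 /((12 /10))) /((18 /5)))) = 54 /25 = 2.16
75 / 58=1.29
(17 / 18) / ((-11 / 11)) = -17 / 18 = -0.94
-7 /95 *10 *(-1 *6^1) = 84 /19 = 4.42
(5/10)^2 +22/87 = 175/348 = 0.50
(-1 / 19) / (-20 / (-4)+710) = -1 / 13585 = -0.00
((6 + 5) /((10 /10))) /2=11 /2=5.50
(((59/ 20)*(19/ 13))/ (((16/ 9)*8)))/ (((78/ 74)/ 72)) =1119879/ 54080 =20.71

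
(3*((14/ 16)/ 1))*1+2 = 37/ 8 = 4.62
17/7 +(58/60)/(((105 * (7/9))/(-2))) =2946/1225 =2.40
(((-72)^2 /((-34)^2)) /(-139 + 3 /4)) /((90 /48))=-13824 /799085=-0.02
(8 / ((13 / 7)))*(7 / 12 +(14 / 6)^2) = 3038 / 117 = 25.97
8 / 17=0.47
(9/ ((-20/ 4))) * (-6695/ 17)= 12051/ 17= 708.88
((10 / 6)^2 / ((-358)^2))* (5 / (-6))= -125 / 6920856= -0.00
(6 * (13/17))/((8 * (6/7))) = 0.67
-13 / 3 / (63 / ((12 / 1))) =-52 / 63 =-0.83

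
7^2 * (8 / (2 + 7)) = 43.56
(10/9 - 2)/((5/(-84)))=14.93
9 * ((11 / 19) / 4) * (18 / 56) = 891 / 2128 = 0.42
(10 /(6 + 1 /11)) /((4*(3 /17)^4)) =4593655 /10854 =423.22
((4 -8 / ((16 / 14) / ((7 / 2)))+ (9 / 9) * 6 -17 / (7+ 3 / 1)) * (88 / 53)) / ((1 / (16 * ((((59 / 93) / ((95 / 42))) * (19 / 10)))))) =-47101824 / 205375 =-229.35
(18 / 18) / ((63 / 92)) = 92 / 63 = 1.46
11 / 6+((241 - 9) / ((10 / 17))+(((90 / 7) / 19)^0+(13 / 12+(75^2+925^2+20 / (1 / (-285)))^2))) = 43917948173899 / 60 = 731965802898.32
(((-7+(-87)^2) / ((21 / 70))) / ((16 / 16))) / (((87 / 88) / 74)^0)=75620 / 3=25206.67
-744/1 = -744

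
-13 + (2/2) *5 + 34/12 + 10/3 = -11/6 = -1.83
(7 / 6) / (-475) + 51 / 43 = 145049 / 122550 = 1.18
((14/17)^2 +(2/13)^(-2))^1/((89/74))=1836125/51442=35.69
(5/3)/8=5/24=0.21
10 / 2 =5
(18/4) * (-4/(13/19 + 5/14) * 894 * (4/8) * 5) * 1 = -38632.42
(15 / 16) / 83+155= 205855 / 1328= 155.01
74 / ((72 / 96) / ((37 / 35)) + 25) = 10952 / 3805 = 2.88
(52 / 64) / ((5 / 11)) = 143 / 80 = 1.79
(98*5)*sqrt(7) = 490*sqrt(7) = 1296.42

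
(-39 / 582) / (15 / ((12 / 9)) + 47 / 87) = -2262 / 397991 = -0.01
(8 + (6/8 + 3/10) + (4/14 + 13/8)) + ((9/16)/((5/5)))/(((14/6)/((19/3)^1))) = 999/80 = 12.49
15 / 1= 15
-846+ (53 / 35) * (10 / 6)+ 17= -17356 / 21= -826.48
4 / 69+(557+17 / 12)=154139 / 276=558.47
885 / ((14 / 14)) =885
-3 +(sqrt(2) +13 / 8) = 0.04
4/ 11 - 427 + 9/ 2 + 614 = 4221/ 22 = 191.86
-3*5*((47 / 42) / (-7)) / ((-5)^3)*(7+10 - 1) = -376 / 1225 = -0.31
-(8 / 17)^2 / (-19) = 64 / 5491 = 0.01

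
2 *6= 12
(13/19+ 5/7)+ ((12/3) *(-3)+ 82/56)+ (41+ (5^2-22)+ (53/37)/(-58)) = 19886833/570836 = 34.84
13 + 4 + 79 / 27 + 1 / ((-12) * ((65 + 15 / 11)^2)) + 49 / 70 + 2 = 1302193351 / 57553200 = 22.63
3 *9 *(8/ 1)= 216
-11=-11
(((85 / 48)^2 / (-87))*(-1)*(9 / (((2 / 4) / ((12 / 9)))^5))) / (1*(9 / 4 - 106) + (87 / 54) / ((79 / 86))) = -292236800 / 681390873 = -0.43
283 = 283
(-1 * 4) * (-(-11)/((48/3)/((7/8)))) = -77/32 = -2.41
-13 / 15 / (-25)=13 / 375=0.03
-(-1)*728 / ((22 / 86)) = 31304 / 11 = 2845.82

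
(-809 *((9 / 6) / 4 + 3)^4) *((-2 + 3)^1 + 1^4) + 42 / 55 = -23646381279 / 112640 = -209928.81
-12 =-12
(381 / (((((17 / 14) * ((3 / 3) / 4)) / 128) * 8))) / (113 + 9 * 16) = 341376 / 4369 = 78.14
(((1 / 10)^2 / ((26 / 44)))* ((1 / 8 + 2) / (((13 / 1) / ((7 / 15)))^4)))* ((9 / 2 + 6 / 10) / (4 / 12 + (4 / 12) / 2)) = 7632779 / 12531138750000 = 0.00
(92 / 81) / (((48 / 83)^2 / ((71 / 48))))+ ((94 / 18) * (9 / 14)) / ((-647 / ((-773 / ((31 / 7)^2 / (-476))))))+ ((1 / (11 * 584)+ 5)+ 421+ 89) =472606378056768925 / 1118129107442688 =422.68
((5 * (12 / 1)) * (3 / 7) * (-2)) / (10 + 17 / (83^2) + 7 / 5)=-6200100 / 1374653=-4.51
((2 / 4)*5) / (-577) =-5 / 1154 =-0.00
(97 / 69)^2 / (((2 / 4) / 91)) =1712438 / 4761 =359.68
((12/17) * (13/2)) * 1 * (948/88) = 9243/187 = 49.43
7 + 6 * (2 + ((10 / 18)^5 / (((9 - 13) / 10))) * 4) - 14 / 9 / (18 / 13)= 289364 / 19683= 14.70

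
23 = 23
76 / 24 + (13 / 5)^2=1489 / 150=9.93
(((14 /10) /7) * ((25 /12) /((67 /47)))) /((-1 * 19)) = -235 /15276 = -0.02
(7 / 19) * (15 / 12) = 35 / 76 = 0.46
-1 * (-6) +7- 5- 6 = 2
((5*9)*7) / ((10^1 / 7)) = 441 / 2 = 220.50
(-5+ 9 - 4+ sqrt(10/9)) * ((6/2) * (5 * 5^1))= 79.06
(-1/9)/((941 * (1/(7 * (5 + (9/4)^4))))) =-54887/2168064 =-0.03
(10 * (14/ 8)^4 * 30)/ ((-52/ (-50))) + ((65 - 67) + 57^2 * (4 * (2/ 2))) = 26123891/ 1664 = 15699.45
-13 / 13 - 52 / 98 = -75 / 49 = -1.53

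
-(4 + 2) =-6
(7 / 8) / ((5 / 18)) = 63 / 20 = 3.15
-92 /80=-23 /20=-1.15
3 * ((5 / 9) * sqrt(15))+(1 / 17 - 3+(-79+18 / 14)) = -9598 / 119+5 * sqrt(15) / 3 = -74.20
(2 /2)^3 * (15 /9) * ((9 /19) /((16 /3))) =45 /304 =0.15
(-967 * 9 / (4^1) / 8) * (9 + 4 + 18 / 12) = -252387 / 64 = -3943.55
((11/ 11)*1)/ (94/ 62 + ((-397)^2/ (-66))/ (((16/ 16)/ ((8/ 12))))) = -3069/ 4881226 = -0.00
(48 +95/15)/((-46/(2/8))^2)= 163/101568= 0.00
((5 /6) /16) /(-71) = -5 /6816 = -0.00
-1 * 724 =-724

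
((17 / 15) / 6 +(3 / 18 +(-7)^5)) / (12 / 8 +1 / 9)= -10431.71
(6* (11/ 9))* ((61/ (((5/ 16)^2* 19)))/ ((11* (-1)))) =-31232/ 1425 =-21.92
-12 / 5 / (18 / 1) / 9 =-2 / 135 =-0.01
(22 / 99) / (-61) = -2 / 549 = -0.00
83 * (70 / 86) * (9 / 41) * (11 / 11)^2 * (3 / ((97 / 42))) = 3294270 / 171011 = 19.26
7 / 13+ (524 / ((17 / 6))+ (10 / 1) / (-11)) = 184.57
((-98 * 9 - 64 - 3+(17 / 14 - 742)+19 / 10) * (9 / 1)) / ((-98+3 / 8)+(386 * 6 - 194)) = -4253472 / 566825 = -7.50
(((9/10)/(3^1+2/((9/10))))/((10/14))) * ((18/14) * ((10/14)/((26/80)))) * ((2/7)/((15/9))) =17496/149695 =0.12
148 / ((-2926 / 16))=-1184 / 1463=-0.81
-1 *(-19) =19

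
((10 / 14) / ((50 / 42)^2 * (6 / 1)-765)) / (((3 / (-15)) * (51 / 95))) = 3325 / 378097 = 0.01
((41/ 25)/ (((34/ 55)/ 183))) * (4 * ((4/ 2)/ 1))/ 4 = 82533/ 85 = 970.98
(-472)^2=222784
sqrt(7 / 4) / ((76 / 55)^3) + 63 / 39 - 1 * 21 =-252 / 13 + 166375 * sqrt(7) / 877952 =-18.88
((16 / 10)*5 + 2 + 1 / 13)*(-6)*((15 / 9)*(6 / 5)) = -1572 / 13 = -120.92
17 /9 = 1.89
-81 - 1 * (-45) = -36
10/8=5/4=1.25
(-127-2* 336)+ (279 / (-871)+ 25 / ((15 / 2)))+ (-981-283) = -5382746 / 2613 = -2059.99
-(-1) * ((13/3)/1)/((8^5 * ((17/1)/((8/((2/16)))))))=13/26112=0.00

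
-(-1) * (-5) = -5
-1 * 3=-3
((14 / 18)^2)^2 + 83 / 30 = 205531 / 65610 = 3.13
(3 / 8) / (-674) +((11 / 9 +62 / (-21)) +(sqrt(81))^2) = 26927459 / 339696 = 79.27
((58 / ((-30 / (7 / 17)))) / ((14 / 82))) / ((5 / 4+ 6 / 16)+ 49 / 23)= -218776 / 176205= -1.24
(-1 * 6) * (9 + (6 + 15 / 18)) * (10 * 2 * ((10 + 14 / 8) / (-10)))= 4465 / 2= 2232.50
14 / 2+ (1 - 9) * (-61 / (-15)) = -383 / 15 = -25.53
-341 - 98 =-439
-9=-9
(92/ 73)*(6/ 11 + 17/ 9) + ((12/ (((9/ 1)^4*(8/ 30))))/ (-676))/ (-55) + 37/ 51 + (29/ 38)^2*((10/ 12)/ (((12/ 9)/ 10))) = 72210239365127/ 9714174131376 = 7.43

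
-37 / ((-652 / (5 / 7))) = 185 / 4564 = 0.04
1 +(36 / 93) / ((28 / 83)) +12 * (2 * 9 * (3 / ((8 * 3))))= 6325 / 217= 29.15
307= 307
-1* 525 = -525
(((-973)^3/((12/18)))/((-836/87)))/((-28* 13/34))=-583888483647/43472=-13431369.24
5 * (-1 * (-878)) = 4390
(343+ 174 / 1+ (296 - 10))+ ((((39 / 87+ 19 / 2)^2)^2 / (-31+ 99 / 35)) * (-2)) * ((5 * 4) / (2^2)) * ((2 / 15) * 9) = 4975.19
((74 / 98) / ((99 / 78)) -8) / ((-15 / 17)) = 8.39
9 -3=6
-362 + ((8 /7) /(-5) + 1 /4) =-50677 /140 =-361.98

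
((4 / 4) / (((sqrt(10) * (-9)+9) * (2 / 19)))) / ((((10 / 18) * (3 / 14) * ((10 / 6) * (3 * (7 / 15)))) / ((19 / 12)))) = -361 * sqrt(10) / 540 - 361 / 540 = -2.78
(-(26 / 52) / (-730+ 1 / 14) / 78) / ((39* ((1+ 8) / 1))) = 7 / 279775782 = 0.00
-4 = -4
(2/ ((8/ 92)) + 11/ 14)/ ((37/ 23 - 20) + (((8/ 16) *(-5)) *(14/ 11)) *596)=-0.01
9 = 9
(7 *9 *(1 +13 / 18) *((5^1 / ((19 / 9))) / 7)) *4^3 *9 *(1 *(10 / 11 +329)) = 76736160 / 11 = 6976014.55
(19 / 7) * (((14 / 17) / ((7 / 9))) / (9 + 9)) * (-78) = -1482 / 119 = -12.45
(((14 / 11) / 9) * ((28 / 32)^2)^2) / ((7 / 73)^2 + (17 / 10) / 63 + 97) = 3134757605 / 3669548219392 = 0.00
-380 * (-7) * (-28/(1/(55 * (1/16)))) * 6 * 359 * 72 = -39706405200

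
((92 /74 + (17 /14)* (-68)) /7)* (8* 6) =-1011072 /1813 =-557.68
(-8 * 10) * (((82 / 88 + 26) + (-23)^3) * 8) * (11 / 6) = 42733040 / 3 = 14244346.67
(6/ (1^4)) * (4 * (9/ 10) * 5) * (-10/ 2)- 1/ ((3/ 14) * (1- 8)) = -1618/ 3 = -539.33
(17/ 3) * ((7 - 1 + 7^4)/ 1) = 40919/ 3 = 13639.67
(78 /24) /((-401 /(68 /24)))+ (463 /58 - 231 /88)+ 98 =3605041 /34887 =103.33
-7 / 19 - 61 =-1166 / 19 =-61.37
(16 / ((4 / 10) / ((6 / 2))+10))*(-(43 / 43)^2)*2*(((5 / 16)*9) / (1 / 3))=-2025 / 76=-26.64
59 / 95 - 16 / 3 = -1343 / 285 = -4.71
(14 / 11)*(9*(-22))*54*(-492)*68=455269248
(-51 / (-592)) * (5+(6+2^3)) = 969 / 592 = 1.64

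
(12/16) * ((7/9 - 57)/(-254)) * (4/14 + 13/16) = 10373/56896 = 0.18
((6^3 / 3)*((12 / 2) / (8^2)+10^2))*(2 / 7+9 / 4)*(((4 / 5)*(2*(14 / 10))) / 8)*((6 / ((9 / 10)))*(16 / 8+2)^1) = 682239 / 5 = 136447.80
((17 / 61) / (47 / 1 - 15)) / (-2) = -17 / 3904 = -0.00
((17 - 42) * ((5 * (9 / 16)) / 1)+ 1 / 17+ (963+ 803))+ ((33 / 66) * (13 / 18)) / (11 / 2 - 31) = 12453457 / 7344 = 1695.73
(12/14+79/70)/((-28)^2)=139/54880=0.00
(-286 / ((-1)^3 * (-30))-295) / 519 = -4568 / 7785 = -0.59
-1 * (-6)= 6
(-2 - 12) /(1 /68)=-952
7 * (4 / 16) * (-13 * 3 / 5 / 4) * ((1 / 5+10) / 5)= -13923 / 2000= -6.96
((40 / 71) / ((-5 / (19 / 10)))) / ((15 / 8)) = -608 / 5325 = -0.11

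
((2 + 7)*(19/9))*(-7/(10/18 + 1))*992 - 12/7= -593724/7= -84817.71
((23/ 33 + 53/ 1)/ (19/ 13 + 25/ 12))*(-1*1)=-92144/ 6083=-15.15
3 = 3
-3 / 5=-0.60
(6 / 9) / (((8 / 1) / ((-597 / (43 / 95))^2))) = 1072197075 / 7396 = 144969.86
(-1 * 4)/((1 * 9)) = -4/9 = -0.44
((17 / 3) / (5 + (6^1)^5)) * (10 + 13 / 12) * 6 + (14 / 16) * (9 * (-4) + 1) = -5709991 / 186744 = -30.58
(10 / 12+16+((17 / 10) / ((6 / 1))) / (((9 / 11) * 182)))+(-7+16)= 2539087 / 98280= 25.84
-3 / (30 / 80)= -8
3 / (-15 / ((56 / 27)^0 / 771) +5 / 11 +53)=-11 / 42209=-0.00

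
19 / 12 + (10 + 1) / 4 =13 / 3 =4.33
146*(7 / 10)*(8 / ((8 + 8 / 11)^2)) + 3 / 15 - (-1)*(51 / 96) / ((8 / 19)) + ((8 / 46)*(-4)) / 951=1024331351 / 83992320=12.20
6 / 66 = 0.09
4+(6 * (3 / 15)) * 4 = 44 / 5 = 8.80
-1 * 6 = -6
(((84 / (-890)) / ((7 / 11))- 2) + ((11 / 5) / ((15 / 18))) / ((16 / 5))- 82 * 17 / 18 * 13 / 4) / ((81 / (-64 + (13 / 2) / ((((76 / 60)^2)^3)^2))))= 198.73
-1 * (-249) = 249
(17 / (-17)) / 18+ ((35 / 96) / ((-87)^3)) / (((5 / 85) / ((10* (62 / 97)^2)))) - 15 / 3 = -375884712413 / 74350256724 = -5.06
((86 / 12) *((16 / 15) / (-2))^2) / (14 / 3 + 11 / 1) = 0.13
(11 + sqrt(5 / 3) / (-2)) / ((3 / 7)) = 77 / 3 - 7*sqrt(15) / 18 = 24.16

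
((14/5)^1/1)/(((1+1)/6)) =42/5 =8.40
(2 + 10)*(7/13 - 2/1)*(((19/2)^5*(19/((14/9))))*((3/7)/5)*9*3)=-1954897493193/50960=-38361410.78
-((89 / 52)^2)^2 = -62742241 / 7311616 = -8.58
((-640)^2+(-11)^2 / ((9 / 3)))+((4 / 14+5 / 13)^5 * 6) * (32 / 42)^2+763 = 125491531647968634 / 305775751099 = 410403.80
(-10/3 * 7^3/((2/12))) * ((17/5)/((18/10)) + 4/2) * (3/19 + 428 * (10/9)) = -19531414700/1539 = -12690977.71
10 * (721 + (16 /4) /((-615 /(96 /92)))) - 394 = 6427424 /943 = 6815.93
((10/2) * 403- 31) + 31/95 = 1984.33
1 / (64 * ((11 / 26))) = 13 / 352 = 0.04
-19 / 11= -1.73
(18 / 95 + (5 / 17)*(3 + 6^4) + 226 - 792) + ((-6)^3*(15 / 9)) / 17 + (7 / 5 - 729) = -1506033 / 1615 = -932.53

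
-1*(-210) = 210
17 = 17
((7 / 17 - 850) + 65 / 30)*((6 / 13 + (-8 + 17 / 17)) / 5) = 6649 / 6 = 1108.17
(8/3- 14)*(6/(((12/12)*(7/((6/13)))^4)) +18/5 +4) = -88600171532/1028624415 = -86.13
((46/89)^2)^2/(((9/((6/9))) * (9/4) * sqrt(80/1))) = 8954912 * sqrt(5)/76231822815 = 0.00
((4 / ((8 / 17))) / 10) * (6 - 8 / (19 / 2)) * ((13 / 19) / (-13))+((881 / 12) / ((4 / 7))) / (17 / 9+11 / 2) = 247753 / 14440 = 17.16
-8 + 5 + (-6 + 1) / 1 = -8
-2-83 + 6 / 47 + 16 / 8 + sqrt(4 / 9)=-82.21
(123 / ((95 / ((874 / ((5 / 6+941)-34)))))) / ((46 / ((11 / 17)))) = 8118 / 462995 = 0.02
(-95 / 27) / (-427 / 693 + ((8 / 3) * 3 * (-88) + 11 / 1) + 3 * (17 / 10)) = 10450 / 2044893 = 0.01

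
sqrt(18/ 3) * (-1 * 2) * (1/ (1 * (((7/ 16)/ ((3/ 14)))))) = -48 * sqrt(6)/ 49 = -2.40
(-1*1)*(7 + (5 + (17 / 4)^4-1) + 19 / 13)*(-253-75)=46217045 / 416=111098.67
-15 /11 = -1.36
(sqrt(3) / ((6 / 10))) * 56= 280 * sqrt(3) / 3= 161.66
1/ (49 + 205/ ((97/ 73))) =97/ 19718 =0.00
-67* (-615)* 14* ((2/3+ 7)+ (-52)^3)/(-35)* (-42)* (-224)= 21801861121152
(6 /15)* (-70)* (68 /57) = -33.40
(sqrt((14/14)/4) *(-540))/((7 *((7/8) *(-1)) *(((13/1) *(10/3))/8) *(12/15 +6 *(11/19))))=246240/129311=1.90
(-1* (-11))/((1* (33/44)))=44/3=14.67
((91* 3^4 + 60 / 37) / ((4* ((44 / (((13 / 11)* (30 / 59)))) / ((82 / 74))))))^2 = 4756464672145164225 / 6113101886123584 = 778.08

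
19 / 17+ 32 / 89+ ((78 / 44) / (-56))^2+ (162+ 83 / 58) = 10982553220501 / 66597563648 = 164.91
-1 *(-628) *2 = 1256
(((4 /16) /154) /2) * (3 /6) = 1 /2464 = 0.00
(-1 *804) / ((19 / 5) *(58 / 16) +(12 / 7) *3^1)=-225120 / 5297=-42.50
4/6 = 2/3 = 0.67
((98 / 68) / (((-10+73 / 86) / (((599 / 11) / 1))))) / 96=-1262093 / 14128224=-0.09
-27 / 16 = -1.69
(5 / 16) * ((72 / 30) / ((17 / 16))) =12 / 17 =0.71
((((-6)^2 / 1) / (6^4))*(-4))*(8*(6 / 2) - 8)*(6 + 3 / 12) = -100 / 9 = -11.11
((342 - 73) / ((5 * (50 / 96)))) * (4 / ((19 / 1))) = 51648 / 2375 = 21.75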